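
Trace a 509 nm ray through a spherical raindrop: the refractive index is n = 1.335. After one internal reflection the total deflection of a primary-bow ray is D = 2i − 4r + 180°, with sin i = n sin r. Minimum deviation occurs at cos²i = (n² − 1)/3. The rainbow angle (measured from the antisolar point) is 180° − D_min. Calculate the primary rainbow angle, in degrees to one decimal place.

cos²i = (1.78222 − 1)/3 = 0.26074; i = arccos(0.51063) = 59.294°.
sin r = sin 59.294°/1.335 = 0.64405; r = 40.094°.
D_min = 2·59.294° − 4·40.094° + 180° = 138.212°.
Rainbow angle = 180° − D_min = 41.788°.

41.8°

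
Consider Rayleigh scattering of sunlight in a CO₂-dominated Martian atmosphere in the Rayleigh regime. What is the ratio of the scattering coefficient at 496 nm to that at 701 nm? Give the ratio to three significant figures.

Rayleigh scattering ∝ λ⁻⁴, so the ratio of coefficients is the inverse fourth power of the wavelength ratio.
σ(496)/σ(701) = (701/496)⁴ = (1.4133)⁴ = 3.99.

3.99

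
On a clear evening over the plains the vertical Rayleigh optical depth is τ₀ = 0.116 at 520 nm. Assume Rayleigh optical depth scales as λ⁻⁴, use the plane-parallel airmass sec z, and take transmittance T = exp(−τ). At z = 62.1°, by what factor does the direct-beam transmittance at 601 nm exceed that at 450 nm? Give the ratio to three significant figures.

Airmass: sec 62.1° = 2.1371.
τ(601 nm) = 0.116 × (520/601)⁴ × 2.1371 = 0.116 × 0.5604 × 2.1371 = 0.1389.
τ(450 nm) = 0.116 × (520/450)⁴ × 2.1371 = 0.116 × 1.7830 × 2.1371 = 0.4420.
T(601)/T(450) = exp(τ_B − τ_A) = exp(0.3031) = 1.3540.

1.35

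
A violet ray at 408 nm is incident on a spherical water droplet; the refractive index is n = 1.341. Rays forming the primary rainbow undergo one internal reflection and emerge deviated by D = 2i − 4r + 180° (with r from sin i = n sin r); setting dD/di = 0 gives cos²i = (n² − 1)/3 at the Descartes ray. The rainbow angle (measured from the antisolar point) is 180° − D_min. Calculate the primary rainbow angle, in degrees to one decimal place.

40.9°

cos²i = (1.79828 − 1)/3 = 0.26609; i = arccos(0.51584) = 58.946°.
sin r = sin 58.946°/1.341 = 0.63884; r = 39.705°.
D_min = 2·58.946° − 4·39.705° + 180° = 139.071°.
Rainbow angle = 180° − D_min = 40.929°.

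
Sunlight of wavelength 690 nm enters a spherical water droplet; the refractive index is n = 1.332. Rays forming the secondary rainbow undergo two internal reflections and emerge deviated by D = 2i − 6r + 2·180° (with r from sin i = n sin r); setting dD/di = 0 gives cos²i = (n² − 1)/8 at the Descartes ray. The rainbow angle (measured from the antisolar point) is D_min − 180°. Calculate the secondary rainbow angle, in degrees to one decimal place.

cos²i = (1.77422 − 1)/8 = 0.09678; i = arccos(0.31109) = 71.875°.
sin r = sin 71.875°/1.332 = 0.71350; r = 45.520°.
D_min = 2·71.875° − 6·45.520° + 360° = 230.628°.
Rainbow angle = D_min − 180° = 50.628°.

50.6°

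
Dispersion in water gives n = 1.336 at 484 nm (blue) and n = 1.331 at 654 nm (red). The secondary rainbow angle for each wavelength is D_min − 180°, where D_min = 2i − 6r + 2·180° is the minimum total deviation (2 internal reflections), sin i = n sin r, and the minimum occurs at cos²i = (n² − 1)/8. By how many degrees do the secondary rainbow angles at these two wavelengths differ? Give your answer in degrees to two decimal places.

At 484 nm (n = 1.336): cos²i = 0.09811 → i = 71.746°, r = 45.303°, D_min = 231.674°, rainbow angle = 51.674°.
At 654 nm (n = 1.331): cos²i = 0.09645 → i = 71.907°, r = 45.575°, D_min = 230.365°, rainbow angle = 50.365°.
Angular width = |51.674° − 50.365°| = 1.309°.

1.31°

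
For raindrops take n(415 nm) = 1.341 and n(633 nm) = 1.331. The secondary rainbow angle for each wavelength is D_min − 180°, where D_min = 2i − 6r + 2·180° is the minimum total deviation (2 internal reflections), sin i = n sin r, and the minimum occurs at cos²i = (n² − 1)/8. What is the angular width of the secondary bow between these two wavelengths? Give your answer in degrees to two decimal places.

At 415 nm (n = 1.341): cos²i = 0.09979 → i = 71.586°, r = 45.034°, D_min = 232.966°, rainbow angle = 52.966°.
At 633 nm (n = 1.331): cos²i = 0.09645 → i = 71.907°, r = 45.575°, D_min = 230.365°, rainbow angle = 50.365°.
Angular width = |52.966° − 50.365°| = 2.601°.

2.60°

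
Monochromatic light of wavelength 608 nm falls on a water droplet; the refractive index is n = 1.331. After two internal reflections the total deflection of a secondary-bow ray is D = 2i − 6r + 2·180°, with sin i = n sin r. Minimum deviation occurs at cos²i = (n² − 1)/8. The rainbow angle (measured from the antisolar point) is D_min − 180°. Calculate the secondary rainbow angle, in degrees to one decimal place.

50.4°

cos²i = (1.77156 − 1)/8 = 0.09645; i = arccos(0.31056) = 71.907°.
sin r = sin 71.907°/1.331 = 0.71417; r = 45.575°.
D_min = 2·71.907° − 6·45.575° + 360° = 230.365°.
Rainbow angle = D_min − 180° = 50.365°.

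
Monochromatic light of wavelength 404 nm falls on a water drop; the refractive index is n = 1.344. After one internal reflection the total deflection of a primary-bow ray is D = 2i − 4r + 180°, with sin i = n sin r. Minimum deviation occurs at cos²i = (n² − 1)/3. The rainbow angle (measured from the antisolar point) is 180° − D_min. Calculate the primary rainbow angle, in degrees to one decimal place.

cos²i = (1.80634 − 1)/3 = 0.26878; i = arccos(0.51844) = 58.772°.
sin r = sin 58.772°/1.344 = 0.63625; r = 39.512°.
D_min = 2·58.772° − 4·39.512° + 180° = 139.495°.
Rainbow angle = 180° − D_min = 40.505°.

40.5°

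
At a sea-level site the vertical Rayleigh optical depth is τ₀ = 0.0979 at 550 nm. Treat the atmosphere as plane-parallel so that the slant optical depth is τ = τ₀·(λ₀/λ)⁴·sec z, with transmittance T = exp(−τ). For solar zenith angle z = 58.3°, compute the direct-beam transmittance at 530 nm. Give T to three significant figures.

sec 58.3° = 1.9031.
τ = 0.0979 × (550/530)⁴ × 1.9031 = 0.0979 × 1.1597 × 1.9031 = 0.2161.
T = exp(−0.2161) = 0.8057.

0.806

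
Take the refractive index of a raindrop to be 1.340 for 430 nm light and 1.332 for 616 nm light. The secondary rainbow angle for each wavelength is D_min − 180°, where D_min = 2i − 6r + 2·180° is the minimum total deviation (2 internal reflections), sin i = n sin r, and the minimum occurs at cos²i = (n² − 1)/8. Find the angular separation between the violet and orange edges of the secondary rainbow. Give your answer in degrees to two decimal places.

2.08°

At 430 nm (n = 1.340): cos²i = 0.09945 → i = 71.618°, r = 45.088°, D_min = 232.709°, rainbow angle = 52.709°.
At 616 nm (n = 1.332): cos²i = 0.09678 → i = 71.875°, r = 45.520°, D_min = 230.628°, rainbow angle = 50.628°.
Angular width = |52.709° − 50.628°| = 2.080°.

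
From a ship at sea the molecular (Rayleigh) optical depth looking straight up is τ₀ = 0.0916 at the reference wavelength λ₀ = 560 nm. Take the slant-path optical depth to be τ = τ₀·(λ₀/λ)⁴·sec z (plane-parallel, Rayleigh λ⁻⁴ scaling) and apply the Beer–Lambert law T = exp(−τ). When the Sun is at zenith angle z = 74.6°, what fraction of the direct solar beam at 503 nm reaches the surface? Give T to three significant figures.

sec 74.6° = 3.7657.
τ = 0.0916 × (560/503)⁴ × 3.7657 = 0.0916 × 1.5363 × 3.7657 = 0.5299.
T = exp(−0.5299) = 0.5886.

0.589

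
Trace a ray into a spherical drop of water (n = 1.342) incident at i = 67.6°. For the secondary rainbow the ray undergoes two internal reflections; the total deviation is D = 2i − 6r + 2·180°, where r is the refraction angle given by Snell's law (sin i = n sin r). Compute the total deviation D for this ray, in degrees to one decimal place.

233.9°

sin r = sin 67.6° / 1.342 = 0.9245/1.342 = 0.6889; r = 43.55°.
D = 2·67.6° − 6·43.55° + 2·180° = 135.20° − 261.27° + 360° = 233.93°.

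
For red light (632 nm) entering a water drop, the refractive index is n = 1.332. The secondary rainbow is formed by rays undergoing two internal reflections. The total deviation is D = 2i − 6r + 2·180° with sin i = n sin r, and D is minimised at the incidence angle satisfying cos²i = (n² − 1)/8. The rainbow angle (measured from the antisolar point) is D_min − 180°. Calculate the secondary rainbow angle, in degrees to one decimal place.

50.6°

cos²i = (1.77422 − 1)/8 = 0.09678; i = arccos(0.31109) = 71.875°.
sin r = sin 71.875°/1.332 = 0.71350; r = 45.520°.
D_min = 2·71.875° − 6·45.520° + 360° = 230.628°.
Rainbow angle = D_min − 180° = 50.628°.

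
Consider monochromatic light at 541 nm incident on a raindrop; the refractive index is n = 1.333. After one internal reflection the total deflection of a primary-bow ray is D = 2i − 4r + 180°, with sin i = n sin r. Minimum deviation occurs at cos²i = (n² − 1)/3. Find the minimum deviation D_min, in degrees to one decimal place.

137.9°

cos²i = (1.77689 − 1)/3 = 0.25896; i = arccos(0.50888) = 59.410°.
sin r = sin 59.410°/1.333 = 0.64579; r = 40.225°.
D_min = 2·59.410° − 4·40.225° + 180° = 137.922°.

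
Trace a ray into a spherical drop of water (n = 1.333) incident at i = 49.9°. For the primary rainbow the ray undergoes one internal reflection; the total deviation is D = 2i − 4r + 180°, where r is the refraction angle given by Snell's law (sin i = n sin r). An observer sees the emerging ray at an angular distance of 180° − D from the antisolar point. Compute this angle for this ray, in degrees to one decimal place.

sin r = sin 49.9° / 1.333 = 0.7649/1.333 = 0.5738; r = 35.02°.
D = 2·49.9° − 4·35.02° + 180° = 99.80° − 140.07° + 180° = 139.73°.
Angle from antisolar point = 180° − D = 40.27°.

40.3°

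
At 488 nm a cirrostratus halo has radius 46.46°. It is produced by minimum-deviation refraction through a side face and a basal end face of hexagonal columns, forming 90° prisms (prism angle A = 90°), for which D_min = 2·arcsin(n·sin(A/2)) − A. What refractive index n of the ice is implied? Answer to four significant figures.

1.313

Rearranging: n = sin((D_min + A)/2) / sin(A/2).
(D_min + A)/2 = (46.46° + 90°)/2 = 68.230°.
n = sin 68.230° / sin 45° = 0.9287 / 0.7071 = 1.3134.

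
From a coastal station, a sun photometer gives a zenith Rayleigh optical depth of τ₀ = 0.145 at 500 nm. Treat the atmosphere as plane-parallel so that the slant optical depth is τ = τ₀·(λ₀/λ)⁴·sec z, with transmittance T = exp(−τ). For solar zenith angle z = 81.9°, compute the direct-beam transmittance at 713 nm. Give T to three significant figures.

sec 81.9° = 7.0972.
τ = 0.145 × (500/713)⁴ × 7.0972 = 0.145 × 0.2418 × 7.0972 = 0.2489.
T = exp(−0.2489) = 0.7797.

0.780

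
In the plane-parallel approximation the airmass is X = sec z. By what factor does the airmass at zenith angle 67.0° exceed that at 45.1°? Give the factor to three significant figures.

1.81

X(67.0°)/X(45.1°) = sec 67.0° / sec 45.1° = cos 45.1° / cos 67.0° = 0.7059/0.3907 = 1.8065.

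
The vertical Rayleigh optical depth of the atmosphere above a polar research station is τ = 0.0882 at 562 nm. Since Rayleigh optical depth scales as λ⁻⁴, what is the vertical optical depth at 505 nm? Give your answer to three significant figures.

0.135

τ(505 nm) = τ(562 nm) × (562/505)⁴ = 0.0882 × (1.1129)⁴ = 0.0882 × 1.5338 = 0.1353.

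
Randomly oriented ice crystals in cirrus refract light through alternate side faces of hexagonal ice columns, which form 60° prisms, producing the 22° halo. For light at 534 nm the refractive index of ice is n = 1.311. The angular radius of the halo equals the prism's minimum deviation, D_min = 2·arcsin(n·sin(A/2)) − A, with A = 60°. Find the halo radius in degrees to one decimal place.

21.9°

n·sin(A/2) = 1.311 × sin 30° = 1.311 × 0.5000 = 0.6555.
D_min = 2·arcsin(0.6555) − 60° = 2 × 40.958° − 60° = 21.915°.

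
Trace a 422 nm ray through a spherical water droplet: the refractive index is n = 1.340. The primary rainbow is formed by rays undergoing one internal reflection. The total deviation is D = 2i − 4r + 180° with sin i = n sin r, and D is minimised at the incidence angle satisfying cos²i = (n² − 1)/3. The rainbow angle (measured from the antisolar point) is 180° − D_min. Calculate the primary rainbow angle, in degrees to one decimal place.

41.1°

cos²i = (1.79560 − 1)/3 = 0.26520; i = arccos(0.51498) = 59.004°.
sin r = sin 59.004°/1.340 = 0.63971; r = 39.770°.
D_min = 2·59.004° − 4·39.770° + 180° = 138.929°.
Rainbow angle = 180° − D_min = 41.071°.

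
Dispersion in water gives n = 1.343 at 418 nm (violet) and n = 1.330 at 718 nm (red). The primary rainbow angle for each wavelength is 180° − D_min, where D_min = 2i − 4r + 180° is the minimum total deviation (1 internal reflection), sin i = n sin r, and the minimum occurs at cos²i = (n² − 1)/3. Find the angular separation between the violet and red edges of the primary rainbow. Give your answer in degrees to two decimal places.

At 418 nm (n = 1.343): cos²i = 0.26788 → i = 58.830°, r = 39.577°, D_min = 139.354°, rainbow angle = 40.646°.
At 718 nm (n = 1.330): cos²i = 0.25630 → i = 59.585°, r = 40.422°, D_min = 137.484°, rainbow angle = 42.516°.
Angular width = |40.646° − 42.516°| = 1.871°.

1.87°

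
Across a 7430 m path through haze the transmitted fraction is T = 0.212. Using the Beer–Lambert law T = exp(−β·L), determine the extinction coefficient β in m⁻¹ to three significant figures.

0.000209 m⁻¹

Beer–Lambert: T = exp(−βL) ⇒ β = −ln(T)/L = −ln(0.212)/7430 = 1.5512/7430 = 0.0002088 m⁻¹.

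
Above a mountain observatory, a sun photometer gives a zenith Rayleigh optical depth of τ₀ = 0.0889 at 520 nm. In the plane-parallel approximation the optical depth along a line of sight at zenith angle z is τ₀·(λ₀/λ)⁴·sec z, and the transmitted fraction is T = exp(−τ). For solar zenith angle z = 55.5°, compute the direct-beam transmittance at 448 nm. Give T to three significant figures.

0.752

sec 55.5° = 1.7655.
τ = 0.0889 × (520/448)⁴ × 1.7655 = 0.0889 × 1.8151 × 1.7655 = 0.2849.
T = exp(−0.2849) = 0.7521.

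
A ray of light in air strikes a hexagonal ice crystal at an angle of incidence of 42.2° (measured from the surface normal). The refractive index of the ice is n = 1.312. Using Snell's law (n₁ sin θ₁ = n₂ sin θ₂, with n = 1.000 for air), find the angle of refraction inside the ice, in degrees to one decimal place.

30.8°

Snell: sin θ_r = sin θ_i / n = sin 42.2° / 1.312 = 0.6717 / 1.312 = 0.5120.
θ_r = arcsin(0.5120) = 30.80°.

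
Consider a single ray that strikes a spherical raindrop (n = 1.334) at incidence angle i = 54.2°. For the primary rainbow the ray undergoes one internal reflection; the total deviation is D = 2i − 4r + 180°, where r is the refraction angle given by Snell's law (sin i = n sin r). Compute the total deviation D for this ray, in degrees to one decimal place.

sin r = sin 54.2° / 1.334 = 0.8111/1.334 = 0.6080; r = 37.44°.
D = 2·54.2° − 4·37.44° + 180° = 108.40° − 149.78° + 180° = 138.62°.

138.6°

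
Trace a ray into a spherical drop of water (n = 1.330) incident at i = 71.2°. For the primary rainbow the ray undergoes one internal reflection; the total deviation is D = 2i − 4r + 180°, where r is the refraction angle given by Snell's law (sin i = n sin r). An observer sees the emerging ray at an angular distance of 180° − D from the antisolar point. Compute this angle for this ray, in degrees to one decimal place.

sin r = sin 71.2° / 1.330 = 0.9466/1.330 = 0.7118; r = 45.38°.
D = 2·71.2° − 4·45.38° + 180° = 142.40° − 181.52° + 180° = 140.88°.
Angle from antisolar point = 180° − D = 39.12°.

39.1°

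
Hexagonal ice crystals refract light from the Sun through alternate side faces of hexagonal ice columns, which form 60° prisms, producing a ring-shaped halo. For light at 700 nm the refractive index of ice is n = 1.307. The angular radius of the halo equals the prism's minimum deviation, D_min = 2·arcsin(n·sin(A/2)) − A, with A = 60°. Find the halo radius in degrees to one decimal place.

21.6°

n·sin(A/2) = 1.307 × sin 30° = 1.307 × 0.5000 = 0.6535.
D_min = 2·arcsin(0.6535) − 60° = 2 × 40.806° − 60° = 21.612°.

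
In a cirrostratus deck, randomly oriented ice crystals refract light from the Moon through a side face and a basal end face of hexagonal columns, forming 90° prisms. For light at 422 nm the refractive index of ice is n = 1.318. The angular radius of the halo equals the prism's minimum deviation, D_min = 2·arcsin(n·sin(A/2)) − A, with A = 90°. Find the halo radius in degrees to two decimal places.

47.49°

n·sin(A/2) = 1.318 × sin 45° = 1.318 × 0.7071 = 0.9320.
D_min = 2·arcsin(0.9320) − 90° = 2 × 68.743° − 90° = 47.487°.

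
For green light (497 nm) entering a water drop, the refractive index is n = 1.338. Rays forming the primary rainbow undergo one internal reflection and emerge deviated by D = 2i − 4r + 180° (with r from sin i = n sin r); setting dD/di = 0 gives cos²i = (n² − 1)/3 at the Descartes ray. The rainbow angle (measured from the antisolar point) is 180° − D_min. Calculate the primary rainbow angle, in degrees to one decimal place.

cos²i = (1.79024 − 1)/3 = 0.26341; i = arccos(0.51324) = 59.120°.
sin r = sin 59.120°/1.338 = 0.64144; r = 39.899°.
D_min = 2·59.120° − 4·39.899° + 180° = 138.643°.
Rainbow angle = 180° − D_min = 41.357°.

41.4°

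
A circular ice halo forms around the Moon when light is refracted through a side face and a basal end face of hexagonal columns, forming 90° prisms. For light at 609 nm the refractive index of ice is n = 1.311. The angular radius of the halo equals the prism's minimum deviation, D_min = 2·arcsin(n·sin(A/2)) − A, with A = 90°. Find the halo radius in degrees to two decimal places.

n·sin(A/2) = 1.311 × sin 45° = 1.311 × 0.7071 = 0.9270.
D_min = 2·arcsin(0.9270) − 90° = 2 × 67.974° − 90° = 45.949°.

45.95°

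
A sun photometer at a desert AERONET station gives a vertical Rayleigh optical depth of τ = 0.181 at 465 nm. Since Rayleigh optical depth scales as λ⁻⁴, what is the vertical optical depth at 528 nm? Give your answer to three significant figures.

τ(528 nm) = τ(465 nm) × (465/528)⁴ = 0.181 × (0.8807)⁴ = 0.181 × 0.6016 = 0.1089.

0.109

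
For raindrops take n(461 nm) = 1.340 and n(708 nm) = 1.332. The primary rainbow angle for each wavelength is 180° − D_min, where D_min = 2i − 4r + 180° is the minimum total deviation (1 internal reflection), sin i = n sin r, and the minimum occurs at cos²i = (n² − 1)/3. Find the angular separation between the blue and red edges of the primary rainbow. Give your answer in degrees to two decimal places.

At 461 nm (n = 1.340): cos²i = 0.26520 → i = 59.004°, r = 39.770°, D_min = 138.929°, rainbow angle = 41.071°.
At 708 nm (n = 1.332): cos²i = 0.25807 → i = 59.469°, r = 40.290°, D_min = 137.776°, rainbow angle = 42.224°.
Angular width = |41.071° − 42.224°| = 1.153°.

1.15°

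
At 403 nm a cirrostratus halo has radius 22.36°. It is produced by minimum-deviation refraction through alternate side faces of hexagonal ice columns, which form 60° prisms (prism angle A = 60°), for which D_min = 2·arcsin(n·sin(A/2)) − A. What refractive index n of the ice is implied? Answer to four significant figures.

1.317

Rearranging: n = sin((D_min + A)/2) / sin(A/2).
(D_min + A)/2 = (22.36° + 60°)/2 = 41.180°.
n = sin 41.180° / sin 30° = 0.6584 / 0.5000 = 1.3169.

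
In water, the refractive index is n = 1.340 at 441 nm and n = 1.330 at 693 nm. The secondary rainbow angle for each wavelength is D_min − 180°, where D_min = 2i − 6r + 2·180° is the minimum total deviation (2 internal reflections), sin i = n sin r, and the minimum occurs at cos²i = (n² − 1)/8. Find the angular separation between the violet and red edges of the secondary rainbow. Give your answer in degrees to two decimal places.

2.61°

At 441 nm (n = 1.340): cos²i = 0.09945 → i = 71.618°, r = 45.088°, D_min = 232.709°, rainbow angle = 52.709°.
At 693 nm (n = 1.330): cos²i = 0.09611 → i = 71.940°, r = 45.630°, D_min = 230.101°, rainbow angle = 50.101°.
Angular width = |52.709° − 50.101°| = 2.608°.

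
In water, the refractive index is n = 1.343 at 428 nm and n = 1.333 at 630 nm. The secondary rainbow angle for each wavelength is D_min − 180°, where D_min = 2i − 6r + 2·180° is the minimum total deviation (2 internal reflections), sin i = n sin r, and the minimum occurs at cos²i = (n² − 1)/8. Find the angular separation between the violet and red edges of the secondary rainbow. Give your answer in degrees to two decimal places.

2.59°

At 428 nm (n = 1.343): cos²i = 0.10046 → i = 71.522°, r = 44.928°, D_min = 233.478°, rainbow angle = 53.478°.
At 630 nm (n = 1.333): cos²i = 0.09711 → i = 71.843°, r = 45.466°, D_min = 230.891°, rainbow angle = 50.891°.
Angular width = |53.478° − 50.891°| = 2.587°.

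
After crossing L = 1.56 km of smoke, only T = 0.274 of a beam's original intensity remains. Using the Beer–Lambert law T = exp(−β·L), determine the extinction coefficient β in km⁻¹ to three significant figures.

Beer–Lambert: T = exp(−βL) ⇒ β = −ln(T)/L = −ln(0.274)/1.56 = 1.2946/1.56 = 0.8299 km⁻¹.

0.830 km⁻¹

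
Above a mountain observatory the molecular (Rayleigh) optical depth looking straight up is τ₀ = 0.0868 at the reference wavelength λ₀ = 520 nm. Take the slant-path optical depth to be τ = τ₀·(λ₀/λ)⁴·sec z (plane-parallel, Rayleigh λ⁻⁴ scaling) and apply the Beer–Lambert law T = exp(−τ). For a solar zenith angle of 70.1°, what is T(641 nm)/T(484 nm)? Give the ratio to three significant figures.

Airmass: sec 70.1° = 2.9379.
τ(641 nm) = 0.0868 × (520/641)⁴ × 2.9379 = 0.0868 × 0.4331 × 2.9379 = 0.1104.
τ(484 nm) = 0.0868 × (520/484)⁴ × 2.9379 = 0.0868 × 1.3324 × 2.9379 = 0.3398.
T(641)/T(484) = exp(τ_B − τ_A) = exp(0.2293) = 1.2578.

1.26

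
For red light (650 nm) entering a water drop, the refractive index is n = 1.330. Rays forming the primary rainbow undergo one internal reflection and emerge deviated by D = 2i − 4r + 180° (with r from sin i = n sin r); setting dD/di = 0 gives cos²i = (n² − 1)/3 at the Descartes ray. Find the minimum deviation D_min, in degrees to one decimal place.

137.5°

cos²i = (1.76890 − 1)/3 = 0.25630; i = arccos(0.50626) = 59.585°.
sin r = sin 59.585°/1.330 = 0.64841; r = 40.422°.
D_min = 2·59.585° − 4·40.422° + 180° = 137.484°.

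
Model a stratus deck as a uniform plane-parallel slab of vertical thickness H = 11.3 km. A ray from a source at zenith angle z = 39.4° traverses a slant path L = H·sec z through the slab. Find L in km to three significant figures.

sec z = 1/cos 39.4° = 1.2941.
L = 11.3 × 1.2941 = 14.623 km.

14.6 km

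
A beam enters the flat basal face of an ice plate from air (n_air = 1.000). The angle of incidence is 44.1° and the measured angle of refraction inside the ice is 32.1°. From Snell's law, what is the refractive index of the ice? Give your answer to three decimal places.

1.310

n = sin θ_i / sin θ_r = sin 44.1° / sin 32.1° = 0.6959 / 0.5314 = 1.3096.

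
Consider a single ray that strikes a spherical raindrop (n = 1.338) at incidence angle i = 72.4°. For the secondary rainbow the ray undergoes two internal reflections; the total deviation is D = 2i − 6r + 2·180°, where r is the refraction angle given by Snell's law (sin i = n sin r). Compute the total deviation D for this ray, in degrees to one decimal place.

sin r = sin 72.4° / 1.338 = 0.9532/1.338 = 0.7124; r = 45.43°.
D = 2·72.4° − 6·45.43° + 2·180° = 144.80° − 272.58° + 360° = 232.22°.

232.2°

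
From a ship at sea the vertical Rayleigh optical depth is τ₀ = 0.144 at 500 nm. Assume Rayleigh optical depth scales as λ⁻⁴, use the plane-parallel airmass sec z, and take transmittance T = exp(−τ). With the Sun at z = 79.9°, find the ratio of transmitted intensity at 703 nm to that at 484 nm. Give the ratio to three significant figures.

Airmass: sec 79.9° = 5.7023.
τ(703 nm) = 0.144 × (500/703)⁴ × 5.7023 = 0.144 × 0.2559 × 5.7023 = 0.2101.
τ(484 nm) = 0.144 × (500/484)⁴ × 5.7023 = 0.144 × 1.1389 × 5.7023 = 0.9352.
T(703)/T(484) = exp(τ_B − τ_A) = exp(0.7251) = 2.0649.

2.06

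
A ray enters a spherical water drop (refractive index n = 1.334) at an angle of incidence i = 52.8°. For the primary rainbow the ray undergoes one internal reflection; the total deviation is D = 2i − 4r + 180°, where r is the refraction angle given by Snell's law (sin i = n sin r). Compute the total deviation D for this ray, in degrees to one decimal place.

sin r = sin 52.8° / 1.334 = 0.7965/1.334 = 0.5971; r = 36.66°.
D = 2·52.8° − 4·36.66° + 180° = 105.60° − 146.65° + 180° = 138.95°.

139.0°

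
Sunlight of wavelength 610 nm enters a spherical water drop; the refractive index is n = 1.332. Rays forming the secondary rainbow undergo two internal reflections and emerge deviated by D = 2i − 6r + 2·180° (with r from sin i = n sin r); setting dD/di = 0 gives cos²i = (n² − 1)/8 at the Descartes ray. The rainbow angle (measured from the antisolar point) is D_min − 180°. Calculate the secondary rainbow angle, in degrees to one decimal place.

cos²i = (1.77422 − 1)/8 = 0.09678; i = arccos(0.31109) = 71.875°.
sin r = sin 71.875°/1.332 = 0.71350; r = 45.520°.
D_min = 2·71.875° − 6·45.520° + 360° = 230.628°.
Rainbow angle = D_min − 180° = 50.628°.

50.6°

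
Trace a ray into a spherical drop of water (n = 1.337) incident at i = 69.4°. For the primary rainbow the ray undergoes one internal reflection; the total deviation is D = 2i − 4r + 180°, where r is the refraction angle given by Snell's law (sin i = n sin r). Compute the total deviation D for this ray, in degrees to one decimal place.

141.1°

sin r = sin 69.4° / 1.337 = 0.9361/1.337 = 0.7001; r = 44.44°.
D = 2·69.4° − 4·44.44° + 180° = 138.80° − 177.75° + 180° = 141.05°.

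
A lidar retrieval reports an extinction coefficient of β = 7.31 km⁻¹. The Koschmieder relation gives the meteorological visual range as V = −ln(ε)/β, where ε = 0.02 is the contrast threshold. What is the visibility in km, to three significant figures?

V = −ln(0.02) / 7.31 = 3.912 / 7.31 = 0.5352 km.

0.535 km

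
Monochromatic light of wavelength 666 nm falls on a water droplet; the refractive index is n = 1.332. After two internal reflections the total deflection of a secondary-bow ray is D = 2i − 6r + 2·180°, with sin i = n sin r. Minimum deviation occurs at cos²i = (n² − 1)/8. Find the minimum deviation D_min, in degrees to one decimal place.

cos²i = (1.77422 − 1)/8 = 0.09678; i = arccos(0.31109) = 71.875°.
sin r = sin 71.875°/1.332 = 0.71350; r = 45.520°.
D_min = 2·71.875° − 6·45.520° + 360° = 230.628°.

230.6°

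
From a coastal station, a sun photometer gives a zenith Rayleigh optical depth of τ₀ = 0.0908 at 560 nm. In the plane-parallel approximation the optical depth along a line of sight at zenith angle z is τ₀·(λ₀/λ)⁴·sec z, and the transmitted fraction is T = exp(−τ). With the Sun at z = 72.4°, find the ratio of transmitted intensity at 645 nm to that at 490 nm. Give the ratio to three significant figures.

1.41

Airmass: sec 72.4° = 3.3072.
τ(645 nm) = 0.0908 × (560/645)⁴ × 3.3072 = 0.0908 × 0.5682 × 3.3072 = 0.1706.
τ(490 nm) = 0.0908 × (560/490)⁴ × 3.3072 = 0.0908 × 1.7060 × 3.3072 = 0.5123.
T(645)/T(490) = exp(τ_B − τ_A) = exp(0.3417) = 1.4073.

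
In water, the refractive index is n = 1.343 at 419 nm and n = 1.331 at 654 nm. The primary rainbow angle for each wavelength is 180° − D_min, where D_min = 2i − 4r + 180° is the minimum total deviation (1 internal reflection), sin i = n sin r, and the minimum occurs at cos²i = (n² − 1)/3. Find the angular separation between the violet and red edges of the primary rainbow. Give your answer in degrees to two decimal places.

At 419 nm (n = 1.343): cos²i = 0.26788 → i = 58.830°, r = 39.577°, D_min = 139.354°, rainbow angle = 40.646°.
At 654 nm (n = 1.331): cos²i = 0.25719 → i = 59.527°, r = 40.356°, D_min = 137.630°, rainbow angle = 42.370°.
Angular width = |40.646° − 42.370°| = 1.724°.

1.72°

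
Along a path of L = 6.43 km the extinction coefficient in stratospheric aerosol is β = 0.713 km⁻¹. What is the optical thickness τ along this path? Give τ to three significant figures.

τ = β·L = 0.713 × 6.43 = 4.5846.

4.58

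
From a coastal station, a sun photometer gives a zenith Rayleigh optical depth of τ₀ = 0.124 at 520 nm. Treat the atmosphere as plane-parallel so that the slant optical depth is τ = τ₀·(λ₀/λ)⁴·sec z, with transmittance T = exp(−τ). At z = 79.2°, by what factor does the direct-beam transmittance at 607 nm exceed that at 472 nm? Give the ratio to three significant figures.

Airmass: sec 79.2° = 5.3367.
τ(607 nm) = 0.124 × (520/607)⁴ × 5.3367 = 0.124 × 0.5386 × 5.3367 = 0.3564.
τ(472 nm) = 0.124 × (520/472)⁴ × 5.3367 = 0.124 × 1.4731 × 5.3367 = 0.9749.
T(607)/T(472) = exp(τ_B − τ_A) = exp(0.6184) = 1.8560.

1.86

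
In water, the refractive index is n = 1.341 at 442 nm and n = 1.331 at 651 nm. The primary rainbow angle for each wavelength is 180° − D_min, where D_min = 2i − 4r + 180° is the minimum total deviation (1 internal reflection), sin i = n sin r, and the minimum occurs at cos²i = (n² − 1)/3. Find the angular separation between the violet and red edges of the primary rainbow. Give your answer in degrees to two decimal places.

1.44°

At 442 nm (n = 1.341): cos²i = 0.26609 → i = 58.946°, r = 39.705°, D_min = 139.071°, rainbow angle = 40.929°.
At 651 nm (n = 1.331): cos²i = 0.25719 → i = 59.527°, r = 40.356°, D_min = 137.630°, rainbow angle = 42.370°.
Angular width = |40.929° − 42.370°| = 1.441°.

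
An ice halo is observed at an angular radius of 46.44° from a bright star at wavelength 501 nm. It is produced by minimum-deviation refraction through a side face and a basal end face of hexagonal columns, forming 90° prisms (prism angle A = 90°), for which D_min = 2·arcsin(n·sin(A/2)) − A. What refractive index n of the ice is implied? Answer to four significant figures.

1.313

Rearranging: n = sin((D_min + A)/2) / sin(A/2).
(D_min + A)/2 = (46.44° + 90°)/2 = 68.220°.
n = sin 68.220° / sin 45° = 0.9286 / 0.7071 = 1.3133.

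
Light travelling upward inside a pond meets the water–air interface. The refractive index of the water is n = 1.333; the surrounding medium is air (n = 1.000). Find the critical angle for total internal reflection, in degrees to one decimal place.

sin θ_c = n_air / n = 1.000 / 1.333 = 0.7502.
θ_c = arcsin(0.7502) = 48.61°.

48.6°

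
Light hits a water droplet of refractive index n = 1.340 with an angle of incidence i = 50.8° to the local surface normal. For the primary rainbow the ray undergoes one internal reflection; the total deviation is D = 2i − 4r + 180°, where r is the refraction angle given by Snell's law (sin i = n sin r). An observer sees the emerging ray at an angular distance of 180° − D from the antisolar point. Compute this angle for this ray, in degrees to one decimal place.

sin r = sin 50.8° / 1.340 = 0.7749/1.340 = 0.5783; r = 35.33°.
D = 2·50.8° − 4·35.33° + 180° = 101.60° − 141.33° + 180° = 140.27°.
Angle from antisolar point = 180° − D = 39.73°.

39.7°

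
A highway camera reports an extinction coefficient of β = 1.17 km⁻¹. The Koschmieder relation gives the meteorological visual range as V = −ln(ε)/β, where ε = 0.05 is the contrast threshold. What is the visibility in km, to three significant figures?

V = −ln(0.05) / 1.17 = 2.996 / 1.17 = 2.5605 km.

2.56 km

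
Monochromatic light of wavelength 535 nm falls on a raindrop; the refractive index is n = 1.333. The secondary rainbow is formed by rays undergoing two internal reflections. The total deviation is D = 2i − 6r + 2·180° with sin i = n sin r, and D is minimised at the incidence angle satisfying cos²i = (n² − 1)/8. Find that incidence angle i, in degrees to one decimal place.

cos²i = (1.333² − 1)/8 = (1.77689 − 1)/8 = 0.09711.
cos i = 0.31163, so i = 71.843°.

71.8°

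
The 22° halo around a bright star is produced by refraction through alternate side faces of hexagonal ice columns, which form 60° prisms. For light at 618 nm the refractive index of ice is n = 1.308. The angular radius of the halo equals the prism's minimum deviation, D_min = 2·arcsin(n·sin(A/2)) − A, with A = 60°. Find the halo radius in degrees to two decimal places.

21.69°

n·sin(A/2) = 1.308 × sin 30° = 1.308 × 0.5000 = 0.6540.
D_min = 2·arcsin(0.6540) − 60° = 2 × 40.844° − 60° = 21.688°.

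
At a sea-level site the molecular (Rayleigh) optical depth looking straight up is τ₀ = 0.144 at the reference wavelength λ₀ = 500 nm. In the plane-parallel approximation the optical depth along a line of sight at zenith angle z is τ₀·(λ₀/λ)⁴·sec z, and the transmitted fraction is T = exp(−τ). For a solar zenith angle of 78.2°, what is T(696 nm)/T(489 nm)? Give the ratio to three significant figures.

Airmass: sec 78.2° = 4.8901.
τ(696 nm) = 0.144 × (500/696)⁴ × 4.8901 = 0.144 × 0.2663 × 4.8901 = 0.1876.
τ(489 nm) = 0.144 × (500/489)⁴ × 4.8901 = 0.144 × 1.0931 × 4.8901 = 0.7697.
T(696)/T(489) = exp(τ_B − τ_A) = exp(0.5821) = 1.7899.

1.79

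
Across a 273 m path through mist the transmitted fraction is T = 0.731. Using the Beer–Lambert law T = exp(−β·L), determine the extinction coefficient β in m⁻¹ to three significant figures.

Beer–Lambert: T = exp(−βL) ⇒ β = −ln(T)/L = −ln(0.731)/273 = 0.3133/273 = 0.001148 m⁻¹.

0.00115 m⁻¹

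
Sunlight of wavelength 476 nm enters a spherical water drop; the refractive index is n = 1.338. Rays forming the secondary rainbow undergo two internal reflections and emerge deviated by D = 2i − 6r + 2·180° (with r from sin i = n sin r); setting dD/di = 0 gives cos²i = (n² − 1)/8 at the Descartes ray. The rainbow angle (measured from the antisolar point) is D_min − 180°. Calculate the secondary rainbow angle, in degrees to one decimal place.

cos²i = (1.79024 − 1)/8 = 0.09878; i = arccos(0.31429) = 71.682°.
sin r = sin 71.682°/1.338 = 0.70951; r = 45.195°.
D_min = 2·71.682° − 6·45.195° + 360° = 232.193°.
Rainbow angle = D_min − 180° = 52.193°.

52.2°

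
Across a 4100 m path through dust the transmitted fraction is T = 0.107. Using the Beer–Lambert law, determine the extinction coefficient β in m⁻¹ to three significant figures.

Beer–Lambert: T = exp(−βL) ⇒ β = −ln(T)/L = −ln(0.107)/4100 = 2.2349/4100 = 0.0005451 m⁻¹.

0.000545 m⁻¹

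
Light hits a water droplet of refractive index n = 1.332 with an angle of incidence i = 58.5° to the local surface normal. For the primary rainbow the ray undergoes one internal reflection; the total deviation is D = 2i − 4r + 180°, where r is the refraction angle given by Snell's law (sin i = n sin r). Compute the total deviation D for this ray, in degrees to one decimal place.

sin r = sin 58.5° / 1.332 = 0.8526/1.332 = 0.6401; r = 39.80°.
D = 2·58.5° − 4·39.80° + 180° = 117.00° − 159.20° + 180° = 137.80°.

137.8°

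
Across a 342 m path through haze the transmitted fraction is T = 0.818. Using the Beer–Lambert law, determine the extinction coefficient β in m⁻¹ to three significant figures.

Beer–Lambert: T = exp(−βL) ⇒ β = −ln(T)/L = −ln(0.818)/342 = 0.2009/342 = 0.0005874 m⁻¹.

0.000587 m⁻¹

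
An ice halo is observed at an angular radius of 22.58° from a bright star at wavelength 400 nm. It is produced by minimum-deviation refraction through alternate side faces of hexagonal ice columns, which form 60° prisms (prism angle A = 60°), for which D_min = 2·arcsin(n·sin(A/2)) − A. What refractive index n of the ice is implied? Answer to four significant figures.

Rearranging: n = sin((D_min + A)/2) / sin(A/2).
(D_min + A)/2 = (22.58° + 60°)/2 = 41.290°.
n = sin 41.290° / sin 30° = 0.6599 / 0.5000 = 1.3197.

1.320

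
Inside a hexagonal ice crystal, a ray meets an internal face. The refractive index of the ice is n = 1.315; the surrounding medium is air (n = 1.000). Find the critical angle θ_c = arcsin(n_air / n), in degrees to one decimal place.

49.5°

sin θ_c = n_air / n = 1.000 / 1.315 = 0.7605.
θ_c = arcsin(0.7605) = 49.50°.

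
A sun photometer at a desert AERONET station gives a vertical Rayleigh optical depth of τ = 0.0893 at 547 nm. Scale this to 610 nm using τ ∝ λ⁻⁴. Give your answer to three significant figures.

τ(610 nm) = τ(547 nm) × (547/610)⁴ = 0.0893 × (0.8967)⁴ = 0.0893 × 0.6466 = 0.0577.

0.0577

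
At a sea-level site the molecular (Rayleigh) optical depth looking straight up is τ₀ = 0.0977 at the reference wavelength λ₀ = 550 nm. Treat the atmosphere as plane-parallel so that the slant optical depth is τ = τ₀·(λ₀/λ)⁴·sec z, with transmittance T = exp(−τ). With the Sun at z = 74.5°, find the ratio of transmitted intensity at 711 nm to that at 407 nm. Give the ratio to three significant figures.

Airmass: sec 74.5° = 3.7420.
τ(711 nm) = 0.0977 × (550/711)⁴ × 3.7420 = 0.0977 × 0.3581 × 3.7420 = 0.1309.
τ(407 nm) = 0.0977 × (550/407)⁴ × 3.7420 = 0.0977 × 3.3348 × 3.7420 = 1.2192.
T(711)/T(407) = exp(τ_B − τ_A) = exp(1.0883) = 2.9691.

2.97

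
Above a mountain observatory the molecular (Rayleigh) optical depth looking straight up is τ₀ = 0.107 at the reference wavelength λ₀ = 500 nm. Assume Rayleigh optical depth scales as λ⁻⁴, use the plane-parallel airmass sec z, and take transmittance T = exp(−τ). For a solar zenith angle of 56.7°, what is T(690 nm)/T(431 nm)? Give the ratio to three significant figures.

Airmass: sec 56.7° = 1.8214.
τ(690 nm) = 0.107 × (500/690)⁴ × 1.8214 = 0.107 × 0.2757 × 1.8214 = 0.0537.
τ(431 nm) = 0.107 × (500/431)⁴ × 1.8214 = 0.107 × 1.8112 × 1.8214 = 0.3530.
T(690)/T(431) = exp(τ_B − τ_A) = exp(0.2993) = 1.3489.

1.35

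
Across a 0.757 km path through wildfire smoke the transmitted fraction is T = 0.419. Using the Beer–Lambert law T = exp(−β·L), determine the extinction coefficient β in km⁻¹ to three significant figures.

Beer–Lambert: T = exp(−βL) ⇒ β = −ln(T)/L = −ln(0.419)/0.757 = 0.8699/0.757 = 1.149 km⁻¹.

1.15 km⁻¹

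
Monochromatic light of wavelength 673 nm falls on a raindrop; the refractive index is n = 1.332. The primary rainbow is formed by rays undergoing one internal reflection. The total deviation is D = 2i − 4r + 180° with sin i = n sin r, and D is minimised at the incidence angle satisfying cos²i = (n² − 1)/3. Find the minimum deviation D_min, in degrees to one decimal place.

137.8°

cos²i = (1.77422 − 1)/3 = 0.25807; i = arccos(0.50801) = 59.469°.
sin r = sin 59.469°/1.332 = 0.64666; r = 40.290°.
D_min = 2·59.469° − 4·40.290° + 180° = 137.776°.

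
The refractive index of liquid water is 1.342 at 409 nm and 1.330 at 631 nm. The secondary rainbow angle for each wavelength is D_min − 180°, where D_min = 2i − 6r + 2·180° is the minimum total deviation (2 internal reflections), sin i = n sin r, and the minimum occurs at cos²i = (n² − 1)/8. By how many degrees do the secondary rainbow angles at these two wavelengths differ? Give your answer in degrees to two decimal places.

At 409 nm (n = 1.342): cos²i = 0.10012 → i = 71.554°, r = 44.981°, D_min = 233.222°, rainbow angle = 53.222°.
At 631 nm (n = 1.330): cos²i = 0.09611 → i = 71.940°, r = 45.630°, D_min = 230.101°, rainbow angle = 50.101°.
Angular width = |53.222° − 50.101°| = 3.121°.

3.12°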